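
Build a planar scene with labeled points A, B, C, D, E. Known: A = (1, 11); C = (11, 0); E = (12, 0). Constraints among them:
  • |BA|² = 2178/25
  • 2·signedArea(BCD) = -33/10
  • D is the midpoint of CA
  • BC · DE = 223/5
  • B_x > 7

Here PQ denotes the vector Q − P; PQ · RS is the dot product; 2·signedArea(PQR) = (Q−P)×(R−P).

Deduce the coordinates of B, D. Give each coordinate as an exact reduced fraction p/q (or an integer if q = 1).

B = (38/5, 22/5)
D = (6, 11/2)

1. D_x = 6  [D is the midpoint of CA]
2. D_y = 11/2  [D is the midpoint of CA]
   → D = (6, 11/2)
3. B_x = 38/5  [2·signedArea(BCD) = -33/10 ∩ BC · DE = 223/5]
4. B_y = 22/5  [2·signedArea(BCD) = -33/10 ∩ BC · DE = 223/5]
   → B = (38/5, 22/5)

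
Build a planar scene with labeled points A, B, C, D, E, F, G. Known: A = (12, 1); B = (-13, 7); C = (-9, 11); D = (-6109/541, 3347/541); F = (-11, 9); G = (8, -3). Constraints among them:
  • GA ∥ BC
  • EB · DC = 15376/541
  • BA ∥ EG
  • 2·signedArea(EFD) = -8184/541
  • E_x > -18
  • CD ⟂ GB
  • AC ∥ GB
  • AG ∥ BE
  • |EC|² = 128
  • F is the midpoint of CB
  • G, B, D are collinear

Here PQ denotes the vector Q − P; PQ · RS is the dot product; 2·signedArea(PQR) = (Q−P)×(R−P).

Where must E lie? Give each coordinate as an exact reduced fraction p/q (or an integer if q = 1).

E = (-17, 3)

1. E_x = -17  [BA ∥ EG ∩ AG ∥ BE]
2. E_y = 3  [BA ∥ EG ∩ AG ∥ BE]
   → E = (-17, 3)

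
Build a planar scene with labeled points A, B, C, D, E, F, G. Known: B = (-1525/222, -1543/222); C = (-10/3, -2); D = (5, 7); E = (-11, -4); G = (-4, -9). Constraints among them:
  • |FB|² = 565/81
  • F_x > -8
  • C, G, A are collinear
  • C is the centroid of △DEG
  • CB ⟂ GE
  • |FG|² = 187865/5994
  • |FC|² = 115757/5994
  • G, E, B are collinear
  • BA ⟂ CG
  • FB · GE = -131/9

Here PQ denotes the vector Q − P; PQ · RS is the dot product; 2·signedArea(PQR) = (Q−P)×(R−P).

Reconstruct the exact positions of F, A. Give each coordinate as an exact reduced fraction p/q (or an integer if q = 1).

1. F_x = -523/74  [line 7·x + -5·y + 251/9 = 0 ∩ |FB|² = 565/81]
2. F_y = -2875/666  [line 7·x + -5·y + 251/9 = 0 ∩ |FB|² = 565/81]
   → F = (-523/74, -2875/666)
3. A_x = -189299/49395  [C, G, A are collinear ∩ BA ⟂ CG]
4. A_y = -238403/32930  [C, G, A are collinear ∩ BA ⟂ CG]
   → A = (-189299/49395, -238403/32930)

A = (-189299/49395, -238403/32930)
F = (-523/74, -2875/666)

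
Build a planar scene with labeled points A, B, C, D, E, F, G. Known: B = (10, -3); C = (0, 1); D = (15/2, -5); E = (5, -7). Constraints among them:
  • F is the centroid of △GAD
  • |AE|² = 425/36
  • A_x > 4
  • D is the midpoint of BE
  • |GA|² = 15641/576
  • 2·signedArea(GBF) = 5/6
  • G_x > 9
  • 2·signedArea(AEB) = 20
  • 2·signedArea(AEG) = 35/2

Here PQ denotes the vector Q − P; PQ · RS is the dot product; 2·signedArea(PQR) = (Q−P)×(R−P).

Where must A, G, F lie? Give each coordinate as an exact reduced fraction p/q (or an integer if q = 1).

1. A_x = 25/6  [line -4·x + 5·y + 35 = 0 ∩ |AE|² = 425/36]
2. A_y = -11/3  [line -4·x + 5·y + 35 = 0 ∩ |AE|² = 425/36]
   → A = (25/6, -11/3)
3. G_x = 75/8  [line 10/3·x + 5/6·y + -85/3 = 0 ∩ |GA|² = 15641/576]
4. G_y = -7/2  [line 10/3·x + 5/6·y + -85/3 = 0 ∩ |GA|² = 15641/576]
   → G = (75/8, -7/2)
5. F_x = 505/72  [2·signedArea(GBF) = 5/6 ∩ F is the centroid of △GAD]
6. F_y = -73/18  [2·signedArea(GBF) = 5/6 ∩ F is the centroid of △GAD]
   → F = (505/72, -73/18)

A = (25/6, -11/3)
F = (505/72, -73/18)
G = (75/8, -7/2)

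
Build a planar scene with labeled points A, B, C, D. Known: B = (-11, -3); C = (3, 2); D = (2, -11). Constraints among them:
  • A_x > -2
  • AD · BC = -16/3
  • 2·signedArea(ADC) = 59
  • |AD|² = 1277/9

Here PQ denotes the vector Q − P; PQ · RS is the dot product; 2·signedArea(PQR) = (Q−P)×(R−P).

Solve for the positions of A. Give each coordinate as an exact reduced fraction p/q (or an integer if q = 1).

1. A_x = -5/3  [AD · BC = -16/3 ∩ 2·signedArea(ADC) = 59]
2. A_y = 1/3  [AD · BC = -16/3 ∩ 2·signedArea(ADC) = 59]
   → A = (-5/3, 1/3)

A = (-5/3, 1/3)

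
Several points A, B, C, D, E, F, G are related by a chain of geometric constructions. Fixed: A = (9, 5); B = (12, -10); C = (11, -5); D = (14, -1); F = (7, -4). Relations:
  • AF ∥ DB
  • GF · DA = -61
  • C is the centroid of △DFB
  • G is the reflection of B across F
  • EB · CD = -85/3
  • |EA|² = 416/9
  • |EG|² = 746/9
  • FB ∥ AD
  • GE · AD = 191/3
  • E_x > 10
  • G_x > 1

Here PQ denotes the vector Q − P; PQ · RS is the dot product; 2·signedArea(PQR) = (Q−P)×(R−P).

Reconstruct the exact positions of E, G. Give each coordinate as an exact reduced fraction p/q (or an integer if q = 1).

E = (31/3, -5/3)
G = (2, 2)

1. E_x = 31/3  [line -3·x + -4·y + 73/3 = 0 ∩ |EA|² = 416/9]
2. E_y = -5/3  [line -3·x + -4·y + 73/3 = 0 ∩ |EA|² = 416/9]
   → E = (31/3, -5/3)
3. G_x = 2  [G is the reflection of B across F]
4. G_y = 2  [G is the reflection of B across F]
   → G = (2, 2)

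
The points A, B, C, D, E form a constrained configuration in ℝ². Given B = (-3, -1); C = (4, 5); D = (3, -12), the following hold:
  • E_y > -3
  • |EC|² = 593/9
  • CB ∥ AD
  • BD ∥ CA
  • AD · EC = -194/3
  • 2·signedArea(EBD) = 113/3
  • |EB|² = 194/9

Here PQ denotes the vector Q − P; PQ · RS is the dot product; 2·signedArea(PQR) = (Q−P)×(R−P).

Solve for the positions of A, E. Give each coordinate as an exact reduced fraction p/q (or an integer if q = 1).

A = (10, -6)
E = (4/3, -8/3)

1. A_x = 10  [CB ∥ AD ∩ BD ∥ CA]
2. A_y = -6  [CB ∥ AD ∩ BD ∥ CA]
   → A = (10, -6)
3. E_x = 4/3  [2·signedArea(EBD) = 113/3 ∩ AD · EC = -194/3]
4. E_y = -8/3  [2·signedArea(EBD) = 113/3 ∩ AD · EC = -194/3]
   → E = (4/3, -8/3)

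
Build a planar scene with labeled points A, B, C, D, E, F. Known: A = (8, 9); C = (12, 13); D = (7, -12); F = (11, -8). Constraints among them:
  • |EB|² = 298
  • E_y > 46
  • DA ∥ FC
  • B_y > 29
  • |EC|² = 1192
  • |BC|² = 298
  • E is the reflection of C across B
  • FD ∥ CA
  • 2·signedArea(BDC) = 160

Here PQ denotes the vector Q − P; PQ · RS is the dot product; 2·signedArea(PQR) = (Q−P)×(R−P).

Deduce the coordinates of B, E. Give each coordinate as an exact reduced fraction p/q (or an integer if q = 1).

1. B_x = 9  [line -25·x + 5·y + 75 = 0 ∩ |BC|² = 298]
2. B_y = 30  [line -25·x + 5·y + 75 = 0 ∩ |BC|² = 298]
   → B = (9, 30)
3. E_x = 6  [E is the reflection of C across B]
4. E_y = 47  [E is the reflection of C across B]
   → E = (6, 47)

B = (9, 30)
E = (6, 47)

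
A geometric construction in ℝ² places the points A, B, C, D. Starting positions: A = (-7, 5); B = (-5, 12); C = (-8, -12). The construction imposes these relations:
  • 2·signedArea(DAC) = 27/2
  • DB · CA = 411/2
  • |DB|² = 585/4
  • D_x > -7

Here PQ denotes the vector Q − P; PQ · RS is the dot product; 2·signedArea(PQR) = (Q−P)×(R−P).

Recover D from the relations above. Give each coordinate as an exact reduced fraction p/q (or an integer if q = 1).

1. D_x = -13/2  [DB · CA = 411/2 ∩ 2·signedArea(DAC) = 27/2]
2. D_y = 0  [DB · CA = 411/2 ∩ 2·signedArea(DAC) = 27/2]
   → D = (-13/2, 0)

D = (-13/2, 0)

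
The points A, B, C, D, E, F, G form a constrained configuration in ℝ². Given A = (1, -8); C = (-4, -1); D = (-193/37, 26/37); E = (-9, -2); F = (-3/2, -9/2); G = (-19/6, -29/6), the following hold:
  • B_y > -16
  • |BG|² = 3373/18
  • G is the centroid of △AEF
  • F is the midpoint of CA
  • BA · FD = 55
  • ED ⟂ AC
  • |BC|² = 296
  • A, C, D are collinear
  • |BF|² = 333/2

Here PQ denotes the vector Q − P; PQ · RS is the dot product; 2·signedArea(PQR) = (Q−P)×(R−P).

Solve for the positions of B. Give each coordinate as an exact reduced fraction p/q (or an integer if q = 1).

1. B_x = 6  [line 275/74·x + -385/74·y + -7425/74 = 0 ∩ |BG|² = 3373/18]
2. B_y = -15  [line 275/74·x + -385/74·y + -7425/74 = 0 ∩ |BG|² = 3373/18]
   → B = (6, -15)

B = (6, -15)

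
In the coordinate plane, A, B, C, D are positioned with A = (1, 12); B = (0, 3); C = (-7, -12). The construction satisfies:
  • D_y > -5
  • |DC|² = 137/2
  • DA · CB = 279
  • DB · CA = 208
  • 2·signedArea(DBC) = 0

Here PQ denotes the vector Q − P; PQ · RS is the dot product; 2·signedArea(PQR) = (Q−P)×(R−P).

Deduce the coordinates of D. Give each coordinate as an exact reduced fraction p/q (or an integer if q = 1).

D = (-7/2, -9/2)

1. D_x = -7/2  [2·signedArea(DBC) = 0 ∩ DA · CB = 279]
2. D_y = -9/2  [2·signedArea(DBC) = 0 ∩ DA · CB = 279]
   → D = (-7/2, -9/2)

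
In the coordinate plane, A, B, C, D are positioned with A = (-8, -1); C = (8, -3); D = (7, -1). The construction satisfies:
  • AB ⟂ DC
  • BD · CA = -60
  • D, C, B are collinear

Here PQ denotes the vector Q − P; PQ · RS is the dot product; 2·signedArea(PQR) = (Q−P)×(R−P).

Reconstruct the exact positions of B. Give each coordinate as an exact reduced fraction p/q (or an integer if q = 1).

1. B_x = 4  [D, C, B are collinear ∩ AB ⟂ DC]
2. B_y = 5  [D, C, B are collinear ∩ AB ⟂ DC]
   → B = (4, 5)

B = (4, 5)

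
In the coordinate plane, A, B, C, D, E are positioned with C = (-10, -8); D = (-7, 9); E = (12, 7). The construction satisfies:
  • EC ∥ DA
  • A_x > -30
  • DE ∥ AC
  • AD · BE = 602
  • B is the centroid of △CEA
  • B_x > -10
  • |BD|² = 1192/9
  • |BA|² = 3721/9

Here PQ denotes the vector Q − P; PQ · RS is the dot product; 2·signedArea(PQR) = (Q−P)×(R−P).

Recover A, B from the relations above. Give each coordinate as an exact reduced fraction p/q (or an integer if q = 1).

1. A_x = -29  [DE ∥ AC ∩ EC ∥ DA]
2. A_y = -6  [DE ∥ AC ∩ EC ∥ DA]
   → A = (-29, -6)
3. B_x = -9  [B is the centroid of △CEA]
4. B_y = -7/3  [B is the centroid of △CEA]
   → B = (-9, -7/3)

A = (-29, -6)
B = (-9, -7/3)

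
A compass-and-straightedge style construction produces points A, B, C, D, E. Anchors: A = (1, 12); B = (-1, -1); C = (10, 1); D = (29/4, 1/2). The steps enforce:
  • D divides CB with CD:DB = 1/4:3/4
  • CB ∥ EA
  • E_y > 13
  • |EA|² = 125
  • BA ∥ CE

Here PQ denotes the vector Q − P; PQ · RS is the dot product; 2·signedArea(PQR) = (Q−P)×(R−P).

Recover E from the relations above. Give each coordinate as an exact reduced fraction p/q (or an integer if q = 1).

1. E_x = 12  [CB ∥ EA ∩ BA ∥ CE]
2. E_y = 14  [CB ∥ EA ∩ BA ∥ CE]
   → E = (12, 14)

E = (12, 14)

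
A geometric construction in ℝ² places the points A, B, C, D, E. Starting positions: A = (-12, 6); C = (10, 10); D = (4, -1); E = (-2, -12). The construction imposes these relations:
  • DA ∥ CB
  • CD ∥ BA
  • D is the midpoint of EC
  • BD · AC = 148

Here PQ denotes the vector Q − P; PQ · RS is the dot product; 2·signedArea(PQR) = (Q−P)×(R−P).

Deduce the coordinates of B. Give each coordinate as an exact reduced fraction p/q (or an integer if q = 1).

1. B_x = -6  [CD ∥ BA ∩ DA ∥ CB]
2. B_y = 17  [CD ∥ BA ∩ DA ∥ CB]
   → B = (-6, 17)

B = (-6, 17)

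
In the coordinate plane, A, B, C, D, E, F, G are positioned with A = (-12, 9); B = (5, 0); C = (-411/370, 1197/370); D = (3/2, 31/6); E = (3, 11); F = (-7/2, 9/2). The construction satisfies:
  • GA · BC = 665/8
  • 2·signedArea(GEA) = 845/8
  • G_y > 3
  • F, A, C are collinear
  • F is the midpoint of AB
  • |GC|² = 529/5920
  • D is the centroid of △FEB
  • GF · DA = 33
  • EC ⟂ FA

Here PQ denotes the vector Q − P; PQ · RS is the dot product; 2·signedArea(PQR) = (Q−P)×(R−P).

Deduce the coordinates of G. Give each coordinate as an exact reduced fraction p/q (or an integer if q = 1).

G = (-11/8, 27/8)

1. G_x = -11/8  [GA · BC = 665/8 ∩ GF · DA = 33]
2. G_y = 27/8  [GA · BC = 665/8 ∩ GF · DA = 33]
   → G = (-11/8, 27/8)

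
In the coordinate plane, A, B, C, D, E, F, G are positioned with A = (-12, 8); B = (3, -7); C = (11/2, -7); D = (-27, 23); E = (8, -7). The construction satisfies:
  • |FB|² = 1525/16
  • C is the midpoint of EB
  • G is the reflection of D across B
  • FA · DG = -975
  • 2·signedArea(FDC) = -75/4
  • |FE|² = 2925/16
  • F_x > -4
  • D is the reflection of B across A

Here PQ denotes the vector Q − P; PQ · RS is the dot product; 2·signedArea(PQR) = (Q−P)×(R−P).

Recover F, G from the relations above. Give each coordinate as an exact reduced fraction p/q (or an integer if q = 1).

1. G_x = 33  [G is the reflection of D across B]
2. G_y = -37  [G is the reflection of D across B]
   → G = (33, -37)
3. F_x = -13/4  [FA · DG = -975 ∩ 2·signedArea(FDC) = -75/4]
4. F_y = 1/2  [FA · DG = -975 ∩ 2·signedArea(FDC) = -75/4]
   → F = (-13/4, 1/2)

F = (-13/4, 1/2)
G = (33, -37)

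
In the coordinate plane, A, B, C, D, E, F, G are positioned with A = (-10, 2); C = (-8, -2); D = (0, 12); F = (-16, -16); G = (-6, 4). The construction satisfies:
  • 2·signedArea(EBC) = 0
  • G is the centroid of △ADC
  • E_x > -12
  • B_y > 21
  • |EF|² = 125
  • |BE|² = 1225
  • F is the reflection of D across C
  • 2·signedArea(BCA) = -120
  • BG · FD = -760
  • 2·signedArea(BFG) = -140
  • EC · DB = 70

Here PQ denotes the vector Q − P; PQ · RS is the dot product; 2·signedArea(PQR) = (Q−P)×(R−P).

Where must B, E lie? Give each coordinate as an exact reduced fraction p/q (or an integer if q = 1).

B = (10, 22)
E = (-11, -6)

1. B_x = 10  [2·signedArea(BFG) = -140 ∩ BG · FD = -760]
2. B_y = 22  [2·signedArea(BFG) = -140 ∩ BG · FD = -760]
   → B = (10, 22)
3. E_x = -11  [2·signedArea(EBC) = 0 ∩ EC · DB = 70]
4. E_y = -6  [2·signedArea(EBC) = 0 ∩ EC · DB = 70]
   → E = (-11, -6)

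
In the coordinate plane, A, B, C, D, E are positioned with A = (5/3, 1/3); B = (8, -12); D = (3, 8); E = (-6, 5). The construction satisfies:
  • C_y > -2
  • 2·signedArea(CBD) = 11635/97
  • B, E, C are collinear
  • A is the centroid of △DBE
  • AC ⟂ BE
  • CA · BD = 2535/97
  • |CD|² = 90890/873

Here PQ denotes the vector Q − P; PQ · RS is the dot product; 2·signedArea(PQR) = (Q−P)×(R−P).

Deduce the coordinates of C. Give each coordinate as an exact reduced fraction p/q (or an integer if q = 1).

C = (-178/291, -449/291)

1. C_x = -178/291  [B, E, C are collinear ∩ AC ⟂ BE]
2. C_y = -449/291  [B, E, C are collinear ∩ AC ⟂ BE]
   → C = (-178/291, -449/291)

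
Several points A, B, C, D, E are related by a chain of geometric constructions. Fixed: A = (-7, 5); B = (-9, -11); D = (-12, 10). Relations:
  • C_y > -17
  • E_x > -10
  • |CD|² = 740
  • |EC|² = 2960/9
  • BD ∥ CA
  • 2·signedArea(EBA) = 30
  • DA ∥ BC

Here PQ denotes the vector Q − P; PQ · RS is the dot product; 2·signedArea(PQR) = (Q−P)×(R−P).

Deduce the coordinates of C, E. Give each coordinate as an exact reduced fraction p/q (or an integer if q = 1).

C = (-4, -16)
E = (-28/3, 4/3)

1. C_x = -4  [BD ∥ CA ∩ DA ∥ BC]
2. C_y = -16  [BD ∥ CA ∩ DA ∥ BC]
   → C = (-4, -16)
3. E_x = -28/3  [line -16·x + 2·y + -152 = 0 ∩ |EC|² = 2960/9]
4. E_y = 4/3  [line -16·x + 2·y + -152 = 0 ∩ |EC|² = 2960/9]
   → E = (-28/3, 4/3)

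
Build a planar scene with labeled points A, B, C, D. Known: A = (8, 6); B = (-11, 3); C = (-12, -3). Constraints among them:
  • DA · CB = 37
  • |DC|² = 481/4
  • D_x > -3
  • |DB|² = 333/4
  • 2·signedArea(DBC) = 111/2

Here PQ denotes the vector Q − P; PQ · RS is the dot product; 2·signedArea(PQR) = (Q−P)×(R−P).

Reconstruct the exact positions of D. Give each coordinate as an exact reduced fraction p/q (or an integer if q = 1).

1. D_x = -2  [2·signedArea(DBC) = 111/2 ∩ DA · CB = 37]
2. D_y = 3/2  [2·signedArea(DBC) = 111/2 ∩ DA · CB = 37]
   → D = (-2, 3/2)

D = (-2, 3/2)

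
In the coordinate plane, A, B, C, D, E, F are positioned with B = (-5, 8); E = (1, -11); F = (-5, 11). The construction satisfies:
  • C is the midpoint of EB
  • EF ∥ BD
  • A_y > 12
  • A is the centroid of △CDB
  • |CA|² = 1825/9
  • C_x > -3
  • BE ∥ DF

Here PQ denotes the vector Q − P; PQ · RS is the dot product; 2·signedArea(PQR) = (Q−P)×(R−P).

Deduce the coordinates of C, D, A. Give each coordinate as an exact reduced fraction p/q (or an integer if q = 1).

1. C_x = -2  [C is the midpoint of EB]
2. C_y = -3/2  [C is the midpoint of EB]
   → C = (-2, -3/2)
3. D_x = -11  [BE ∥ DF ∩ EF ∥ BD]
4. D_y = 30  [BE ∥ DF ∩ EF ∥ BD]
   → D = (-11, 30)
5. A_x = -6  [A is the centroid of △CDB]
6. A_y = 73/6  [A is the centroid of △CDB]
   → A = (-6, 73/6)

A = (-6, 73/6)
C = (-2, -3/2)
D = (-11, 30)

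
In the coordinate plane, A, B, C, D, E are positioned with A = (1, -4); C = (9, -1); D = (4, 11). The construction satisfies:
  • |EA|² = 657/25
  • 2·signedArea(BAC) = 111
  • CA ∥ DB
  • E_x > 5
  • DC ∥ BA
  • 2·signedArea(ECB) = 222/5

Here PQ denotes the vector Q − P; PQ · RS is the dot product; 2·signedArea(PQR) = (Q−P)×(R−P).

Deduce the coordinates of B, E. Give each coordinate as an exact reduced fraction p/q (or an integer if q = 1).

1. B_x = -4  [DC ∥ BA ∩ CA ∥ DB]
2. B_y = 8  [DC ∥ BA ∩ CA ∥ DB]
   → B = (-4, 8)
3. E_x = 29/5  [line -9·x + -13·y + 118/5 = 0 ∩ |EA|² = 657/25]
4. E_y = -11/5  [line -9·x + -13·y + 118/5 = 0 ∩ |EA|² = 657/25]
   → E = (29/5, -11/5)

B = (-4, 8)
E = (29/5, -11/5)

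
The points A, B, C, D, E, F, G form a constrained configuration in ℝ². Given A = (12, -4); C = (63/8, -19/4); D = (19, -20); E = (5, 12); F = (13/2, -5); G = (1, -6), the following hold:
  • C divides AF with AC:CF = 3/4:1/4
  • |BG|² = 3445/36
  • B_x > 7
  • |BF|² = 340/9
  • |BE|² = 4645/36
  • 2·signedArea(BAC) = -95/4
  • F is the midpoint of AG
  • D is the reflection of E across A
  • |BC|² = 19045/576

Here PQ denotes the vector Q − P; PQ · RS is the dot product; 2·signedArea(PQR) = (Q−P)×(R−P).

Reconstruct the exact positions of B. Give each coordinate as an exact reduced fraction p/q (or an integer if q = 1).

1. B_x = 47/6  [line 3/4·x + -33/8·y + -7/4 = 0 ∩ |BE|² = 4645/36]
2. B_y = 1  [line 3/4·x + -33/8·y + -7/4 = 0 ∩ |BE|² = 4645/36]
   → B = (47/6, 1)

B = (47/6, 1)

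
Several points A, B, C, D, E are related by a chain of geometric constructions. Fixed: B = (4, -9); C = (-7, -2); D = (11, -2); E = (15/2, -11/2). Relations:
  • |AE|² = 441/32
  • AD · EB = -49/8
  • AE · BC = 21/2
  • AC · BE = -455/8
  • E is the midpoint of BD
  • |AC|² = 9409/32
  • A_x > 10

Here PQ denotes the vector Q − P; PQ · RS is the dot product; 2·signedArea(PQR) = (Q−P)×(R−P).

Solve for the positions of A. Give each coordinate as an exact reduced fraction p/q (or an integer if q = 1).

1. A_x = 81/8  [AE · BC = 21/2 ∩ AD · EB = -49/8]
2. A_y = -23/8  [AE · BC = 21/2 ∩ AD · EB = -49/8]
   → A = (81/8, -23/8)

A = (81/8, -23/8)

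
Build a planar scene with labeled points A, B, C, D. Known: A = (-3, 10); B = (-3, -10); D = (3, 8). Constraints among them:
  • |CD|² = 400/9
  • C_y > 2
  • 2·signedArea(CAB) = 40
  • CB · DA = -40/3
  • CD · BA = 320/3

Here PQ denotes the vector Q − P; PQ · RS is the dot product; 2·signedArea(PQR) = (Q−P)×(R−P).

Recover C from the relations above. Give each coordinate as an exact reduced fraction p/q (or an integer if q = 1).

C = (-1, 8/3)

1. C_x = -1  [CD · BA = 320/3 ∩ 2·signedArea(CAB) = 40]
2. C_y = 8/3  [CD · BA = 320/3 ∩ 2·signedArea(CAB) = 40]
   → C = (-1, 8/3)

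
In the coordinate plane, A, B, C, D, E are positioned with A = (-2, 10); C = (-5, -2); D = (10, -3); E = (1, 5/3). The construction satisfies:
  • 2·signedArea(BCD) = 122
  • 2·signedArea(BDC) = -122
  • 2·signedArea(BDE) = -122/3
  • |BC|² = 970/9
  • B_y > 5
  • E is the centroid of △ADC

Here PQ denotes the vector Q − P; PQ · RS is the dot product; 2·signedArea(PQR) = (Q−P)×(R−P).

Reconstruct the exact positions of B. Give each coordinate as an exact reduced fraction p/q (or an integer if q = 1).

B = (2, 17/3)

1. B_x = 2  [2·signedArea(BCD) = 122 ∩ 2·signedArea(BDE) = -122/3]
2. B_y = 17/3  [2·signedArea(BCD) = 122 ∩ 2·signedArea(BDE) = -122/3]
   → B = (2, 17/3)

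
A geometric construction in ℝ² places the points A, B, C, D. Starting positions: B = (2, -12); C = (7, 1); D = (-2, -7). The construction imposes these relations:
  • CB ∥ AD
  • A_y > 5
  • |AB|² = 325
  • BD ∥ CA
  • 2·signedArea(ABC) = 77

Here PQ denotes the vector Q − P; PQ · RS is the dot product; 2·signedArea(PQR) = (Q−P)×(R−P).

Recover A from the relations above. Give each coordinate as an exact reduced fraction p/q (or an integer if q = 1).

A = (3, 6)

1. A_x = 3  [CB ∥ AD ∩ BD ∥ CA]
2. A_y = 6  [CB ∥ AD ∩ BD ∥ CA]
   → A = (3, 6)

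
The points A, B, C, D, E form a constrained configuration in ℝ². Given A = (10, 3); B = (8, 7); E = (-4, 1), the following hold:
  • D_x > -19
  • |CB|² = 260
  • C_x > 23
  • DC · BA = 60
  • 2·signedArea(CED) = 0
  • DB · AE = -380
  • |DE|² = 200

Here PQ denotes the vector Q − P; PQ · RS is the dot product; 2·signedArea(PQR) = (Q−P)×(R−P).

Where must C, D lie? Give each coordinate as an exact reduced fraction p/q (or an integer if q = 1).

1. D_x = -18  [line 14·x + 2·y + 254 = 0 ∩ |DE|² = 200]
2. D_y = -1  [line 14·x + 2·y + 254 = 0 ∩ |DE|² = 200]
   → D = (-18, -1)
3. C_x = 24  [2·signedArea(CED) = 0 ∩ DC · BA = 60]
4. C_y = 5  [2·signedArea(CED) = 0 ∩ DC · BA = 60]
   → C = (24, 5)

C = (24, 5)
D = (-18, -1)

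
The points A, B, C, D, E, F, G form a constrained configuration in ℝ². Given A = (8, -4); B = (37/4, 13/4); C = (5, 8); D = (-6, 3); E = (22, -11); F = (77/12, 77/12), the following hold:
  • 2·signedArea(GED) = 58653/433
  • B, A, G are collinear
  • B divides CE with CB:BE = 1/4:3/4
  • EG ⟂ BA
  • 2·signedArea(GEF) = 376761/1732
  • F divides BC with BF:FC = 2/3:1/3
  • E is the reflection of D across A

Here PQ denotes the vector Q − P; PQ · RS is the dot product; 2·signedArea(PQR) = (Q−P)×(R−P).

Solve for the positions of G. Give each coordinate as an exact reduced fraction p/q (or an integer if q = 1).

G = (6263/866, -7321/866)

1. G_x = 6263/866  [B, A, G are collinear ∩ EG ⟂ BA]
2. G_y = -7321/866  [B, A, G are collinear ∩ EG ⟂ BA]
   → G = (6263/866, -7321/866)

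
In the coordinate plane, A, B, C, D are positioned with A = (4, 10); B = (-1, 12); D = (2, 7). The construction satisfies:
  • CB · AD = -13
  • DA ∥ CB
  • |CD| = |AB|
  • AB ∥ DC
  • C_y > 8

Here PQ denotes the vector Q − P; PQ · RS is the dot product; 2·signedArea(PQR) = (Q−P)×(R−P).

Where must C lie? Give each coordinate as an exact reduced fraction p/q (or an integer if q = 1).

1. C_x = -3  [DA ∥ CB ∩ AB ∥ DC]
2. C_y = 9  [DA ∥ CB ∩ AB ∥ DC]
   → C = (-3, 9)

C = (-3, 9)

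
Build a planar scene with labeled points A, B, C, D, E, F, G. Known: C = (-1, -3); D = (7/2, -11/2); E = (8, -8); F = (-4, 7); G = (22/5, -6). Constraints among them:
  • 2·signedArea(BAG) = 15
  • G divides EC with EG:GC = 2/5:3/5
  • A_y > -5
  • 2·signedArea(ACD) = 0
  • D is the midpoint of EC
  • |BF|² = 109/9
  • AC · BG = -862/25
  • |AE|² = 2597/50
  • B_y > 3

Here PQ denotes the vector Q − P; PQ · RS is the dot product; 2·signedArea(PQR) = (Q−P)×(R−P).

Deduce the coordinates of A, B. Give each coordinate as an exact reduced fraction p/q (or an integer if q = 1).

A = (17/10, -9/2)
B = (-3, 11/3)

1. A_x = 17/10  [line 5/2·x + 9/2·y + 16 = 0 ∩ |AE|² = 2597/50]
2. A_y = -9/2  [line 5/2·x + 9/2·y + 16 = 0 ∩ |AE|² = 2597/50]
   → A = (17/10, -9/2)
3. B_x = -3  [2·signedArea(BAG) = 15 ∩ AC · BG = -862/25]
4. B_y = 11/3  [2·signedArea(BAG) = 15 ∩ AC · BG = -862/25]
   → B = (-3, 11/3)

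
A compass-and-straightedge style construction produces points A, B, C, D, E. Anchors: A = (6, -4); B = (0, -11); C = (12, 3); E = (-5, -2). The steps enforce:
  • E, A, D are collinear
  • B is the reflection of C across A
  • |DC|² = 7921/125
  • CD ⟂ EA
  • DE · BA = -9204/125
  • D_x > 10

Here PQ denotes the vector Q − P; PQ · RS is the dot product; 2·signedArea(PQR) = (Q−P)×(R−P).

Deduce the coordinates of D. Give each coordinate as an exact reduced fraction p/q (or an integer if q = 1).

1. D_x = 1322/125  [E, A, D are collinear ∩ CD ⟂ EA]
2. D_y = -604/125  [E, A, D are collinear ∩ CD ⟂ EA]
   → D = (1322/125, -604/125)

D = (1322/125, -604/125)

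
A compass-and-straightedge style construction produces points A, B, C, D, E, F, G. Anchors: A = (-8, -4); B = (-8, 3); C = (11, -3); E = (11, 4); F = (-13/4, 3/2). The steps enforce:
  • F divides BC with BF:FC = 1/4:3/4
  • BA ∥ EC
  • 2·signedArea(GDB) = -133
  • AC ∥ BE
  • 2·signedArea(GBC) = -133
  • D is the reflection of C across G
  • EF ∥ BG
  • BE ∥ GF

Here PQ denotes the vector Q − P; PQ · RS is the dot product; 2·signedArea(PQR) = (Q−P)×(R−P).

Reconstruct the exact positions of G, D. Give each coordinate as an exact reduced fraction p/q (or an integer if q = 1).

D = (-111/2, 4)
G = (-89/4, 1/2)

1. G_x = -89/4  [BE ∥ GF ∩ EF ∥ BG]
2. G_y = 1/2  [BE ∥ GF ∩ EF ∥ BG]
   → G = (-89/4, 1/2)
3. D_x = -111/2  [D is the reflection of C across G]
4. D_y = 4  [D is the reflection of C across G]
   → D = (-111/2, 4)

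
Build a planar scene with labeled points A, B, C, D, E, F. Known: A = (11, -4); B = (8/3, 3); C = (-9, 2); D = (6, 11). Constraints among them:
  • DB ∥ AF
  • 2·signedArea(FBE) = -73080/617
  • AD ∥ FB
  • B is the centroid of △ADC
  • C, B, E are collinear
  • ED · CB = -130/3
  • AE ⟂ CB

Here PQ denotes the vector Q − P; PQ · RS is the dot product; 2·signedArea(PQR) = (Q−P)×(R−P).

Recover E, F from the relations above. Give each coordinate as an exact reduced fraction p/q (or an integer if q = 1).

1. E_x = 6382/617  [C, B, E are collinear ∩ AE ⟂ CB]
2. E_y = 2257/617  [C, B, E are collinear ∩ AE ⟂ CB]
   → E = (6382/617, 2257/617)
3. F_x = 23/3  [AD ∥ FB ∩ DB ∥ AF]
4. F_y = -12  [AD ∥ FB ∩ DB ∥ AF]
   → F = (23/3, -12)

E = (6382/617, 2257/617)
F = (23/3, -12)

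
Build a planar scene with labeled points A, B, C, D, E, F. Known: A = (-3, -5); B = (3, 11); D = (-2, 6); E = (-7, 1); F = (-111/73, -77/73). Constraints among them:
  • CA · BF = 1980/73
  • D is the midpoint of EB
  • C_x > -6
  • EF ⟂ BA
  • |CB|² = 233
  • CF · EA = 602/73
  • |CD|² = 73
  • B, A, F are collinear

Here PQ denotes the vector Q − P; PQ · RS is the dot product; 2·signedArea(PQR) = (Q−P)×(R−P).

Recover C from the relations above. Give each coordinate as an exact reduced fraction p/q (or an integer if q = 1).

C = (-5, -2)

1. C_x = -5  [CF · EA = 602/73 ∩ CA · BF = 1980/73]
2. C_y = -2  [CF · EA = 602/73 ∩ CA · BF = 1980/73]
   → C = (-5, -2)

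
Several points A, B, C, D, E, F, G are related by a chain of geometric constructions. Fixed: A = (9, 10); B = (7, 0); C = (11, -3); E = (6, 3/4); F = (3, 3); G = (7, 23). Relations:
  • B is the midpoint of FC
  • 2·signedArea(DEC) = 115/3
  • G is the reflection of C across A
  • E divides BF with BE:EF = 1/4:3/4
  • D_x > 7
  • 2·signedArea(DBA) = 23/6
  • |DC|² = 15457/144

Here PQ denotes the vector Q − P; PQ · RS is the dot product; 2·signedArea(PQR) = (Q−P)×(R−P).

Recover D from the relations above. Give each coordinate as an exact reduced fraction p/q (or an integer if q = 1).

1. D_x = 8  [2·signedArea(DEC) = 115/3 ∩ 2·signedArea(DBA) = 23/6]
2. D_y = 83/12  [2·signedArea(DEC) = 115/3 ∩ 2·signedArea(DBA) = 23/6]
   → D = (8, 83/12)

D = (8, 83/12)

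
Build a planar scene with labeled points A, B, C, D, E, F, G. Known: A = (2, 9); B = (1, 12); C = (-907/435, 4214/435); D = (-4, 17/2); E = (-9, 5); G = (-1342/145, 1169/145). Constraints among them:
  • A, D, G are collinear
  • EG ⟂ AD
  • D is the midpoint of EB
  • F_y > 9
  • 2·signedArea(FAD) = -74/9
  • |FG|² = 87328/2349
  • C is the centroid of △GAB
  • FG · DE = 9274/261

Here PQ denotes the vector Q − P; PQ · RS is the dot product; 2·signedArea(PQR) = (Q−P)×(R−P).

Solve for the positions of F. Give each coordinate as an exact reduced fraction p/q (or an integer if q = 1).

1. F_x = -4498/1305  [FG · DE = 9274/261 ∩ 2·signedArea(FAD) = -74/9]
2. F_y = 12941/1305  [FG · DE = 9274/261 ∩ 2·signedArea(FAD) = -74/9]
   → F = (-4498/1305, 12941/1305)

F = (-4498/1305, 12941/1305)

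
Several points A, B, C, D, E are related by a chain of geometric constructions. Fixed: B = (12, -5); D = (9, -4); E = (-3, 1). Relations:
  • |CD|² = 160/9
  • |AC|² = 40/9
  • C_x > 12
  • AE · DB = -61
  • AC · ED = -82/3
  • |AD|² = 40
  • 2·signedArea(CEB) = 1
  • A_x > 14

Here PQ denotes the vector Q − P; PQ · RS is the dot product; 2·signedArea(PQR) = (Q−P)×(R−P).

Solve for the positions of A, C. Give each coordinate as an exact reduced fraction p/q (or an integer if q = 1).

A = (15, -6)
C = (13, -16/3)

1. A_x = 15  [line -3·x + 1·y + 51 = 0 ∩ |AD|² = 40]
2. A_y = -6  [line -3·x + 1·y + 51 = 0 ∩ |AD|² = 40]
   → A = (15, -6)
3. C_x = 13  [AC · ED = -82/3 ∩ 2·signedArea(CEB) = 1]
4. C_y = -16/3  [AC · ED = -82/3 ∩ 2·signedArea(CEB) = 1]
   → C = (13, -16/3)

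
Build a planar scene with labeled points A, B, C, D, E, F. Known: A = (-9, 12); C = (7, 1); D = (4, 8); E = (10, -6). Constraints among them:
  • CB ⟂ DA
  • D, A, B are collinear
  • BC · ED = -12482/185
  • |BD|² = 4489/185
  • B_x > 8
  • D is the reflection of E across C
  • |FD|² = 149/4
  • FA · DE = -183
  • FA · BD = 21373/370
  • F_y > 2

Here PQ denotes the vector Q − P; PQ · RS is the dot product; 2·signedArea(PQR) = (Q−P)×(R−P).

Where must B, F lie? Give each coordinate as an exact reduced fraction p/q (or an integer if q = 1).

1. B_x = 1611/185  [D, A, B are collinear ∩ CB ⟂ DA]
2. B_y = 1212/185  [D, A, B are collinear ∩ CB ⟂ DA]
   → B = (1611/185, 1212/185)
3. F_x = 1/2  [FA · DE = -183 ∩ FA · BD = 21373/370]
4. F_y = 3  [FA · DE = -183 ∩ FA · BD = 21373/370]
   → F = (1/2, 3)

B = (1611/185, 1212/185)
F = (1/2, 3)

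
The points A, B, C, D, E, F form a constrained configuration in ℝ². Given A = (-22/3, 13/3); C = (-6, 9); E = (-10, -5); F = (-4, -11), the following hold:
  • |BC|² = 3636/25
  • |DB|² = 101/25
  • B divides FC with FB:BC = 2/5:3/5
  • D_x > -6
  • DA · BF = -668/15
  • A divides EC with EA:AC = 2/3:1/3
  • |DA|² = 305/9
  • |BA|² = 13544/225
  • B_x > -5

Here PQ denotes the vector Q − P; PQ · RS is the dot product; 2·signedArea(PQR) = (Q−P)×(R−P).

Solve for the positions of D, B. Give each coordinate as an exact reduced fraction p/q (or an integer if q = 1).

B = (-24/5, -3)
D = (-5, -1)

1. B_x = -24/5  [B divides FC with FB:BC = 2/5:3/5]
2. B_y = -3  [B divides FC with FB:BC = 2/5:3/5]
   → B = (-24/5, -3)
3. D_x = -5  [line -4/5·x + 8·y + 4 = 0 ∩ |DA|² = 305/9]
4. D_y = -1  [line -4/5·x + 8·y + 4 = 0 ∩ |DA|² = 305/9]
   → D = (-5, -1)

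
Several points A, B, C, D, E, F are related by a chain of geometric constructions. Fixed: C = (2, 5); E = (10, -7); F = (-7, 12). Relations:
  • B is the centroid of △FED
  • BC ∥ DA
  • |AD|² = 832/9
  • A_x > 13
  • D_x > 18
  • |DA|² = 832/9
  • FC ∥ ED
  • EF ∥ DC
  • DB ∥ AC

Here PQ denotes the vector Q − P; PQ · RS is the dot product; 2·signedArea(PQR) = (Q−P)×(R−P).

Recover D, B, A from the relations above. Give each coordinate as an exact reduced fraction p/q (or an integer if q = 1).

A = (41/3, -6)
B = (22/3, -3)
D = (19, -14)

1. D_x = 19  [EF ∥ DC ∩ FC ∥ ED]
2. D_y = -14  [EF ∥ DC ∩ FC ∥ ED]
   → D = (19, -14)
3. B_x = 22/3  [B is the centroid of △FED]
4. B_y = -3  [B is the centroid of △FED]
   → B = (22/3, -3)
5. A_x = 41/3  [DB ∥ AC ∩ BC ∥ DA]
6. A_y = -6  [DB ∥ AC ∩ BC ∥ DA]
   → A = (41/3, -6)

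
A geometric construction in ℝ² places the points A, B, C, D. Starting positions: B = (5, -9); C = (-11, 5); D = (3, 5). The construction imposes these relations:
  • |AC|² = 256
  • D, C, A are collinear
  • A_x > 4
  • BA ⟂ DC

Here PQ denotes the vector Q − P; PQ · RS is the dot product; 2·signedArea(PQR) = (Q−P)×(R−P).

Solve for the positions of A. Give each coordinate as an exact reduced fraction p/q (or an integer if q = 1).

1. A_x = 5  [D, C, A are collinear ∩ BA ⟂ DC]
2. A_y = 5  [D, C, A are collinear ∩ BA ⟂ DC]
   → A = (5, 5)

A = (5, 5)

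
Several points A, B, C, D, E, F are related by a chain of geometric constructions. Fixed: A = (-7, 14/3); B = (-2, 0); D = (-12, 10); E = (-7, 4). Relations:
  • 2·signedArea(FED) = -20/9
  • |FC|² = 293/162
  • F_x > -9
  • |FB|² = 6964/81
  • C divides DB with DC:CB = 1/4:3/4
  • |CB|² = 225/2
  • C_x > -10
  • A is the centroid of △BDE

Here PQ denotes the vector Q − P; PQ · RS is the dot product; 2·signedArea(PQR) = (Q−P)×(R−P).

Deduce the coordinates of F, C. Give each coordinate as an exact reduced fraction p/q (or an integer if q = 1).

1. C_x = -19/2  [C divides DB with DC:CB = 1/4:3/4]
2. C_y = 15/2  [C divides DB with DC:CB = 1/4:3/4]
   → C = (-19/2, 15/2)
3. F_x = -26/3  [line -6·x + -5·y + -178/9 = 0 ∩ |FC|² = 293/162]
4. F_y = 58/9  [line -6·x + -5·y + -178/9 = 0 ∩ |FC|² = 293/162]
   → F = (-26/3, 58/9)

C = (-19/2, 15/2)
F = (-26/3, 58/9)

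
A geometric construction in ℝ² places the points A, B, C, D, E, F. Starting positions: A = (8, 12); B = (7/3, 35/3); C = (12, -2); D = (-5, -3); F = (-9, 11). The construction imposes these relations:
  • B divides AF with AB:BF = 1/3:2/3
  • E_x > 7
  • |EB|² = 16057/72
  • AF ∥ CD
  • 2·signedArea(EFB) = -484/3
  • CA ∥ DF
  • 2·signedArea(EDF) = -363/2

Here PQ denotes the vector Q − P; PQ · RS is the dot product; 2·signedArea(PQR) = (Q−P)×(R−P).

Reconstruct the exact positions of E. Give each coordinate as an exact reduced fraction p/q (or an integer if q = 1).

E = (31/4, -9/4)

1. E_x = 31/4  [2·signedArea(EFB) = -484/3 ∩ 2·signedArea(EDF) = -363/2]
2. E_y = -9/4  [2·signedArea(EFB) = -484/3 ∩ 2·signedArea(EDF) = -363/2]
   → E = (31/4, -9/4)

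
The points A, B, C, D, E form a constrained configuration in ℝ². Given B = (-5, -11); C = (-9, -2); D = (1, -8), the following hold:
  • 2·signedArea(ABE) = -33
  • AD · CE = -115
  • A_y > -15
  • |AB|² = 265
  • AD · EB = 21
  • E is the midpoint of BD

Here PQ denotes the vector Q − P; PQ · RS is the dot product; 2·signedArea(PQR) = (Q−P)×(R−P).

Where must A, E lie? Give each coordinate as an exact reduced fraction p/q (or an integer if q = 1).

1. E_x = -2  [E is the midpoint of BD]
2. E_y = -19/2  [E is the midpoint of BD]
   → E = (-2, -19/2)
3. A_x = 11  [AD · CE = -115 ∩ 2·signedArea(ABE) = -33]
4. A_y = -14  [AD · CE = -115 ∩ 2·signedArea(ABE) = -33]
   → A = (11, -14)

A = (11, -14)
E = (-2, -19/2)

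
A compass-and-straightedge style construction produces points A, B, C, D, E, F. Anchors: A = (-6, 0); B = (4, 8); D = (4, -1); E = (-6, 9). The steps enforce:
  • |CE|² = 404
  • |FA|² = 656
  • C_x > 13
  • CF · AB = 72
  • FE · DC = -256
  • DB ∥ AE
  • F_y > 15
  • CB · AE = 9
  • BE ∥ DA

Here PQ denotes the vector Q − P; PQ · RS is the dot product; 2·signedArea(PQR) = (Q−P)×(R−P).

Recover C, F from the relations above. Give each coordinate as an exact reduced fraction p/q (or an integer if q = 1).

1. C_y = 7  [CB · AE = 9]
2. C_x = 14  [|CE|² = 404]
   → C = (14, 7)
3. F_x = 14  [line 10·x + 8·y + -268 = 0 ∩ |FA|² = 656]
4. F_y = 16  [line 10·x + 8·y + -268 = 0 ∩ |FA|² = 656]
   → F = (14, 16)

C = (14, 7)
F = (14, 16)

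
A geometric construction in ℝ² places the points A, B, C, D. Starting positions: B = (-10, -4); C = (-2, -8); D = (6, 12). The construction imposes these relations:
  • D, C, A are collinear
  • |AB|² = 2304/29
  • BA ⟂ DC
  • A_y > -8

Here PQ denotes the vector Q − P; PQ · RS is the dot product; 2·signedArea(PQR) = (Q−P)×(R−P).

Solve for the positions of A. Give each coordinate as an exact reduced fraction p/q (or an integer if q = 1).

1. A_x = -50/29  [D, C, A are collinear ∩ BA ⟂ DC]
2. A_y = -212/29  [D, C, A are collinear ∩ BA ⟂ DC]
   → A = (-50/29, -212/29)

A = (-50/29, -212/29)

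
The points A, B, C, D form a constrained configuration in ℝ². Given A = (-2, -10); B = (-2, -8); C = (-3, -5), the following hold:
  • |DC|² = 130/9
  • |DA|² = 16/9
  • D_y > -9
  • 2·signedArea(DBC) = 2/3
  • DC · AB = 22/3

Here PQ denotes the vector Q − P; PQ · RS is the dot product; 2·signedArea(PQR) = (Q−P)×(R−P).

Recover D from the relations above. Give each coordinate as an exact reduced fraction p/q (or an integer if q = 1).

D = (-2, -26/3)

1. D_x = -2  [DC · AB = 22/3 ∩ 2·signedArea(DBC) = 2/3]
2. D_y = -26/3  [DC · AB = 22/3 ∩ 2·signedArea(DBC) = 2/3]
   → D = (-2, -26/3)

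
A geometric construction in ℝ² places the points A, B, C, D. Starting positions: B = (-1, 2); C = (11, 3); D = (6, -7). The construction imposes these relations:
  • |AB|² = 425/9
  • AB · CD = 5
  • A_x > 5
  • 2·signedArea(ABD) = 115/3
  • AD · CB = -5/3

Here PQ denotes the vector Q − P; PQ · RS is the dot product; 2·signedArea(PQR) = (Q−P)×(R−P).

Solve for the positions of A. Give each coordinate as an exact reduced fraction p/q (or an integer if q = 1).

1. A_x = 16/3  [AD · CB = -5/3 ∩ 2·signedArea(ABD) = 115/3]
2. A_y = -2/3  [AD · CB = -5/3 ∩ 2·signedArea(ABD) = 115/3]
   → A = (16/3, -2/3)

A = (16/3, -2/3)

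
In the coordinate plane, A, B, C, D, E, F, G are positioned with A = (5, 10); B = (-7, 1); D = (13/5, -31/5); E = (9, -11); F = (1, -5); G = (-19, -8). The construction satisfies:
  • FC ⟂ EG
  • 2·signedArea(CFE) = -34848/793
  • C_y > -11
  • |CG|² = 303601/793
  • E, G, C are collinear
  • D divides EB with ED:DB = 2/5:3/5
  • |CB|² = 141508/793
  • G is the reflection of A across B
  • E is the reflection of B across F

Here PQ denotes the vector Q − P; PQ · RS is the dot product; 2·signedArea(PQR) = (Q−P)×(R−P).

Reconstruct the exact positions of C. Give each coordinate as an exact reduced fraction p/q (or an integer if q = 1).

1. C_x = 361/793  [E, G, C are collinear ∩ FC ⟂ EG]
2. C_y = -7997/793  [E, G, C are collinear ∩ FC ⟂ EG]
   → C = (361/793, -7997/793)

C = (361/793, -7997/793)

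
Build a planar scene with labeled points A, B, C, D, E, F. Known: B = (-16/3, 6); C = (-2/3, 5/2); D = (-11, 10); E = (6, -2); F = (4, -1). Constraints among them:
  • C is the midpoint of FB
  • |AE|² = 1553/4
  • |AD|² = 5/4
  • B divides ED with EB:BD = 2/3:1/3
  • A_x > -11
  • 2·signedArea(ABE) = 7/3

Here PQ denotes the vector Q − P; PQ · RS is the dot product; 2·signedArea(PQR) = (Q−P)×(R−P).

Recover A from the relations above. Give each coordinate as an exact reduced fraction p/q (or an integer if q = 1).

A = (-10, 19/2)

1. A_x = -10  [line 8·x + 34/3·y + -83/3 = 0 ∩ |AD|² = 5/4]
2. A_y = 19/2  [line 8·x + 34/3·y + -83/3 = 0 ∩ |AD|² = 5/4]
   → A = (-10, 19/2)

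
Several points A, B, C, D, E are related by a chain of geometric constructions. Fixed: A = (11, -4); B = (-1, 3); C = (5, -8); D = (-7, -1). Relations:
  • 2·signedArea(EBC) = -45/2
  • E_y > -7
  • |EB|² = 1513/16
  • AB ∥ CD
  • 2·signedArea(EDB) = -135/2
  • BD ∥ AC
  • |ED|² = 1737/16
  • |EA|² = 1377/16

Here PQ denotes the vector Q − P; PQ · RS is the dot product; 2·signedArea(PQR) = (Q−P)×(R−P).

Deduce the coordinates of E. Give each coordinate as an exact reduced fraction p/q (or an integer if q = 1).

1. E_x = 2  [2·signedArea(EDB) = -135/2 ∩ 2·signedArea(EBC) = -45/2]
2. E_y = -25/4  [2·signedArea(EDB) = -135/2 ∩ 2·signedArea(EBC) = -45/2]
   → E = (2, -25/4)

E = (2, -25/4)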